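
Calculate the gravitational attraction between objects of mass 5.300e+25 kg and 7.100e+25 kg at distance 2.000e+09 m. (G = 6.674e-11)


F = G*m1*m2/r^2 = 6.674e-11 * 5.300e+25 * 7.100e+25 / (2.000e+09)^2 = 6.674e-11 * 3.763e+51 / 4.000e+18 = 6.279e+22

6.279e+22 N


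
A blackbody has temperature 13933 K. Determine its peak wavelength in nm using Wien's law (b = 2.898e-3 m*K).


lam_max = b / T = 2.898e-3 / 13933 = 2.080e-07 m = 207.9954 nm

207.9954 nm


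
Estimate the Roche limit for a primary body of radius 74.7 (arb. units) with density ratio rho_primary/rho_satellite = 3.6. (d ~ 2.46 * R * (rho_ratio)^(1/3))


d_Roche = 2.46 * 74.7 * 3.6^(1/3) = 281.6371

281.6371


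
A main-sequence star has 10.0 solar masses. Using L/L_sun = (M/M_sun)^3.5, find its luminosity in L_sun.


L/L_sun = (M/M_sun)^3.5 = 10.0^3.5 = 3162.2777

3162.2777 L_sun


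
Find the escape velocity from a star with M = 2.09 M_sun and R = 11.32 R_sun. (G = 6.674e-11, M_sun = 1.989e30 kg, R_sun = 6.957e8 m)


M = 2.09 * 1.989e30 kg = 4.15701e+30 kg; R = 11.32 * 6.957e8 m = 7.875324e+09 m. v_esc = sqrt(2GM/R) = sqrt(2 * 6.674e-11 * 4.15701e+30 / 7.875324e+09) = 265438.8081

265438.8081 m/s


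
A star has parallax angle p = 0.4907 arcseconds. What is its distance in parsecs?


d = 1/p = 1/0.4907 = 2.0379

2.0379 pc


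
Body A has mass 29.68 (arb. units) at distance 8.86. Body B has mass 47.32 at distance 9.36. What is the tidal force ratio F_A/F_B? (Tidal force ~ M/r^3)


Ratio = (M1/r1^3) / (M2/r2^3) = (29.68/8.86^3) / (47.32/9.36^3) = 0.7395

0.7395


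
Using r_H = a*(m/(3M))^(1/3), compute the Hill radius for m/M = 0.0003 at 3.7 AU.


r_H = a * (m/3M)^(1/3) = 3.7 * (0.0003/3)^(1/3) = 0.1717

0.1717 AU


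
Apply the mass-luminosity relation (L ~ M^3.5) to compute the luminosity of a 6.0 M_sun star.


L/L_sun = (M/M_sun)^3.5 = 6.0^3.5 = 529.0898

529.0898 L_sun


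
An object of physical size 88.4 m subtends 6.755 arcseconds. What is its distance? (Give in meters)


D = size / theta_rad, theta_rad = 6.755 * pi/(180*3600) = 3.275e-05, D = 2.699e+06

2.699e+06 m


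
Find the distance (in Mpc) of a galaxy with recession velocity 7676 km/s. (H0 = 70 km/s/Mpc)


d = v / H0 = 7676 / 70 = 109.6571

109.6571 Mpc


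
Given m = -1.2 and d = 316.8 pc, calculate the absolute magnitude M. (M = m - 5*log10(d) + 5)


M = m - 5*log10(d) + 5 = -1.2 - 5*log10(316.8) + 5 = -8.7039

-8.7039


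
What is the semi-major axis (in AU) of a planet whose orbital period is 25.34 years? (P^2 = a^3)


a = P^(2/3) = 25.34^(2/3) = 8.6272

8.6272 AU


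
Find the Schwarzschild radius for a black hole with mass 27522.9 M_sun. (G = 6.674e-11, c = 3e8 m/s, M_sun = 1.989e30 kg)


M = 27522.9 * 1.989e30 kg = 5.47430481e+34 kg. rs = 2GM/c^2 = 2 * 6.674e-11 * 5.47430481e+34 / (3e8)^2 = 8.119e+07

8.119e+07 m


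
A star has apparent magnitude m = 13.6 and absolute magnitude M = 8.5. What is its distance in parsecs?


d = 10^((m - M + 5)/5) = 10^((13.6 - 8.5 + 5)/5) = 104.7129

104.7129 pc


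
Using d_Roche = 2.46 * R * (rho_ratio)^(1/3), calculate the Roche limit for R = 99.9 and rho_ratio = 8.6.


d_Roche = 2.46 * 99.9 * 8.6^(1/3) = 503.5007

503.5007


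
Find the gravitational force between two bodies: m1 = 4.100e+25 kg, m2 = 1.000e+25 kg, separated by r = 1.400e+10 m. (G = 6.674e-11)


F = G*m1*m2/r^2 = 6.674e-11 * 4.100e+25 * 1.000e+25 / (1.400e+10)^2 = 6.674e-11 * 4.100e+50 / 1.960e+20 = 1.396e+20

1.396e+20 N


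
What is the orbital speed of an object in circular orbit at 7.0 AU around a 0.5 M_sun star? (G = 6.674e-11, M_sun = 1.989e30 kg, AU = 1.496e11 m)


v = sqrt(GM/r) = sqrt(6.674e-11 * 9.945e+29 / 1.047e+12) = 7961.2393

7961.2393 m/s


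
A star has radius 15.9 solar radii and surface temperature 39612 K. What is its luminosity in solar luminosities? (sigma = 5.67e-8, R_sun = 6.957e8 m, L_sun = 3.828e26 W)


R = 15.9 * 6.957e8 m = 1.106163e+10 m. L = 4*pi*R^2*sigma*T^4 = 4*pi*(1.106163e+10)^2 * 5.67e-8 * 39612^4 = 2.146536412e+32 W. L/L_sun = 2.146536412e+32 / 3.828e26 = 560746.189

560746.189 L_sun


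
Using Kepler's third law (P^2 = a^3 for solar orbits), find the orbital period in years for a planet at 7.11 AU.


P = a^(3/2) = 7.11^1.5 = 18.9585

18.9585 years


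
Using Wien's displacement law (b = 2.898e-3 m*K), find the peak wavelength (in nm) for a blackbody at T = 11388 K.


lam_max = b / T = 2.898e-3 / 11388 = 2.545e-07 m = 254.4784 nm

254.4784 nm


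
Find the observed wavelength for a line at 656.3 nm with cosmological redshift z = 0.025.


lam_obs = lam_emit * (1 + z) = 656.3 * (1 + 0.025) = 672.7075

672.7075 nm


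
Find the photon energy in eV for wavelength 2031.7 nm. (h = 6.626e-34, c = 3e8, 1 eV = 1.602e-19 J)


E = hc/lambda = 6.626e-34 * 3e8 / 2.032e-06 = 9.784e-20 J = 0.6107 eV

0.6107 eV


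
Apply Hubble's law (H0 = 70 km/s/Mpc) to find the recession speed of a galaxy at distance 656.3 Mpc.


v = H0 * d = 70 * 656.3 = 45941.0

45941.0 km/s


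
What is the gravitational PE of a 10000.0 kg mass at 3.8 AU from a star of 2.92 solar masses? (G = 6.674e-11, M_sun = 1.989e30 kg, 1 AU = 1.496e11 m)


M = 2.92 * 1.989e30 kg = 5.80788e+30 kg; r = 3.8 AU * 1.496e11 m/AU = 5.6848e+11 m. U = -GM*m/r = -(6.674e-11 * 5.80788e+30 * 10000.0) / 5.6848e+11 = -6.818e+12

-6.818e+12 J


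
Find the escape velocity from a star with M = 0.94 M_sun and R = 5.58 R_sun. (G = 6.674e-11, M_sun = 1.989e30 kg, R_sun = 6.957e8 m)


M = 0.94 * 1.989e30 kg = 1.86966e+30 kg; R = 5.58 * 6.957e8 m = 3.882006e+09 m. v_esc = sqrt(2GM/R) = sqrt(2 * 6.674e-11 * 1.86966e+30 / 3.882006e+09) = 253548.658

253548.658 m/s


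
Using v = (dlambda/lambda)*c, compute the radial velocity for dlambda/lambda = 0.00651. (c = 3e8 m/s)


v = (dlambda/lambda) * c = 0.00651 * 3e8 = 1.953e+06

1.953e+06 m/s


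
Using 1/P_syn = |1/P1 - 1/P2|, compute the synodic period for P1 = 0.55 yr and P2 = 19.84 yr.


1/P_syn = |1/P1 - 1/P2| = |1/0.55 - 1/19.84| => P_syn = 0.5657

0.5657 years


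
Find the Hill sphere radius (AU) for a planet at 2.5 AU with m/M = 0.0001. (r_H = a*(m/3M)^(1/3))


r_H = a * (m/3M)^(1/3) = 2.5 * (0.0001/3)^(1/3) = 0.0805

0.0805 AU


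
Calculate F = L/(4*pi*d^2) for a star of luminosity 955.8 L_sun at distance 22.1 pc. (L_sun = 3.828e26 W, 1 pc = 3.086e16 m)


F = L / (4*pi*d^2) = 3.659e+29 / (4*pi*(6.820e+17)^2) = 6.260e-08

6.260e-08 W/m^2


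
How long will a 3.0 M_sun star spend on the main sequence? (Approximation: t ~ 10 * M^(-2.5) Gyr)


t = 10 * M^(-2.5) = 10 * 3.0^(-2.5) = 0.6415

0.6415 Gyr


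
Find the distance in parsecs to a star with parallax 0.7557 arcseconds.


d = 1/p = 1/0.7557 = 1.3233

1.3233 pc


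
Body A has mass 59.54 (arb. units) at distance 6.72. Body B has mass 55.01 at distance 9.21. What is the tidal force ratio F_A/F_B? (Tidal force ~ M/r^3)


Ratio = (M1/r1^3) / (M2/r2^3) = (59.54/6.72^3) / (55.01/9.21^3) = 2.7864

2.7864


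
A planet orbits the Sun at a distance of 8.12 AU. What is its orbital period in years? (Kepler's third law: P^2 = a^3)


P = a^(3/2) = 8.12^1.5 = 23.1384

23.1384 years


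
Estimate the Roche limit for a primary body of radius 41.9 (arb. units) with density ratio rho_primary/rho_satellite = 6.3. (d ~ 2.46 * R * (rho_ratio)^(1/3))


d_Roche = 2.46 * 41.9 * 6.3^(1/3) = 190.3689

190.3689


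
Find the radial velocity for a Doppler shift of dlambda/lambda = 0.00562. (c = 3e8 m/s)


v = (dlambda/lambda) * c = 0.00562 * 3e8 = 1.686e+06

1.686e+06 m/s


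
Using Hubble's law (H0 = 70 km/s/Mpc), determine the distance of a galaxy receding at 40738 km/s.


d = v / H0 = 40738 / 70 = 581.9714

581.9714 Mpc


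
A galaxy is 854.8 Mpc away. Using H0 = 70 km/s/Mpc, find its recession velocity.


v = H0 * d = 70 * 854.8 = 59836.0

59836.0 km/s


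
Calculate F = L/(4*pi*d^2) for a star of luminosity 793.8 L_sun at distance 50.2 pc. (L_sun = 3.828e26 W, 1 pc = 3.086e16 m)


F = L / (4*pi*d^2) = 3.039e+29 / (4*pi*(1.549e+18)^2) = 1.008e-08

1.008e-08 W/m^2


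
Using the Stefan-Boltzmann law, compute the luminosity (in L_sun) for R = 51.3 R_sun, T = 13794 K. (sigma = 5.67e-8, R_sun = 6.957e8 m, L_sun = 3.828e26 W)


R = 51.3 * 6.957e8 m = 3.568941e+10 m. L = 4*pi*R^2*sigma*T^4 = 4*pi*(3.568941e+10)^2 * 5.67e-8 * 13794^4 = 3.285735095e+31 W. L/L_sun = 3.285735095e+31 / 3.828e26 = 85834.2501

85834.2501 L_sun


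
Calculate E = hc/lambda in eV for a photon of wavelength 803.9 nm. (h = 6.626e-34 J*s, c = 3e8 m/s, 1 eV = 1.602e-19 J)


E = hc/lambda = 6.626e-34 * 3e8 / 8.039e-07 = 2.473e-19 J = 1.5435 eV

1.5435 eV


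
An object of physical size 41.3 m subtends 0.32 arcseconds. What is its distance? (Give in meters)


D = size / theta_rad, theta_rad = 0.32 * pi/(180*3600) = 1.551e-06, D = 2.662e+07

2.662e+07 m


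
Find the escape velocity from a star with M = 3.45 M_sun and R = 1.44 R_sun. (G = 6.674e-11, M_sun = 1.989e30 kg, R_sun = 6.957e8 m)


M = 3.45 * 1.989e30 kg = 6.86205e+30 kg; R = 1.44 * 6.957e8 m = 1.001808e+09 m. v_esc = sqrt(2GM/R) = sqrt(2 * 6.674e-11 * 6.86205e+30 / 1.001808e+09) = 956186.902

956186.902 m/s


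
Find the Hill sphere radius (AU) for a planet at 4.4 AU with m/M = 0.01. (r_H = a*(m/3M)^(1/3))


r_H = a * (m/3M)^(1/3) = 4.4 * (0.01/3)^(1/3) = 0.6573

0.6573 AU


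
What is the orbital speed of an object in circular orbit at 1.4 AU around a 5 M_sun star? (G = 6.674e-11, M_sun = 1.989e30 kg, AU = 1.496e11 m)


v = sqrt(GM/r) = sqrt(6.674e-11 * 9.945e+30 / 2.094e+11) = 56294.4629

56294.4629 m/s


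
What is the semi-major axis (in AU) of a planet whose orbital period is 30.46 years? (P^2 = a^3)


a = P^(2/3) = 30.46^(2/3) = 9.7533

9.7533 AU


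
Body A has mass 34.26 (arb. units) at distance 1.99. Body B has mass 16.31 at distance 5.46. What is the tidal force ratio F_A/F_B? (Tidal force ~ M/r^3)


Ratio = (M1/r1^3) / (M2/r2^3) = (34.26/1.99^3) / (16.31/5.46^3) = 43.3862

43.3862


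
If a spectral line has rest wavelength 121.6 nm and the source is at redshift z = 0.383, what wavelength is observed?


lam_obs = lam_emit * (1 + z) = 121.6 * (1 + 0.383) = 168.1728

168.1728 nm


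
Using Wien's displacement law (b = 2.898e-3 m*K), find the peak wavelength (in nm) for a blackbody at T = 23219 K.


lam_max = b / T = 2.898e-3 / 23219 = 1.248e-07 m = 124.8116 nm

124.8116 nm


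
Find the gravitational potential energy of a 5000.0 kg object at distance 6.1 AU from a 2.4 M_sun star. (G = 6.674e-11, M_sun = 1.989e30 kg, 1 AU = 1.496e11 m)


M = 2.4 * 1.989e30 kg = 4.7736e+30 kg; r = 6.1 AU * 1.496e11 m/AU = 9.1256e+11 m. U = -GM*m/r = -(6.674e-11 * 4.7736e+30 * 5000.0) / 9.1256e+11 = -1.746e+12

-1.746e+12 J


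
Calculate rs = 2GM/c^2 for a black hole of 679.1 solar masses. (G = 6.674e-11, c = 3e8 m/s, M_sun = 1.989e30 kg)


M = 679.1 * 1.989e30 kg = 1.3507299e+33 kg. rs = 2GM/c^2 = 2 * 6.674e-11 * 1.3507299e+33 / (3e8)^2 = 2.003e+06

2.003e+06 m


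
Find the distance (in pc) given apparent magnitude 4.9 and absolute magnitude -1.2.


d = 10^((m - M + 5)/5) = 10^((4.9 - -1.2 + 5)/5) = 165.9587

165.9587 pc


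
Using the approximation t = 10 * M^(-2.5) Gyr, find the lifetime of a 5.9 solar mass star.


t = 10 * M^(-2.5) = 10 * 5.9^(-2.5) = 0.1183

0.1183 Gyr


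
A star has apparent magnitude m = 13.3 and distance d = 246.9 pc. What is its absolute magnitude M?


M = m - 5*log10(d) + 5 = 13.3 - 5*log10(246.9) + 5 = 6.3374

6.3374


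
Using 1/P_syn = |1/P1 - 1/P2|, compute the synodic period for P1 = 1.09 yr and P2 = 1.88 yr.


1/P_syn = |1/P1 - 1/P2| = |1/1.09 - 1/1.88| => P_syn = 2.5939

2.5939 years


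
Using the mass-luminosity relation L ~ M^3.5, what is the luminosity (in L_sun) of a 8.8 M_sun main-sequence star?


L/L_sun = (M/M_sun)^3.5 = 8.8^3.5 = 2021.5726

2021.5726 L_sun


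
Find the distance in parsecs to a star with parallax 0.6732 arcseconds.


d = 1/p = 1/0.6732 = 1.4854

1.4854 pc


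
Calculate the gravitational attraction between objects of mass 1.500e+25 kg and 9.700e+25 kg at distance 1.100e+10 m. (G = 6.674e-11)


F = G*m1*m2/r^2 = 6.674e-11 * 1.500e+25 * 9.700e+25 / (1.100e+10)^2 = 6.674e-11 * 1.455e+51 / 1.210e+20 = 8.025e+20

8.025e+20 N


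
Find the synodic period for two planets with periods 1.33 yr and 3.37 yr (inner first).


1/P_syn = |1/P1 - 1/P2| = |1/1.33 - 1/3.37| => P_syn = 2.1971

2.1971 years


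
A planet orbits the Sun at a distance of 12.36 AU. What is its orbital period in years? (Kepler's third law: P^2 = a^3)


P = a^(3/2) = 12.36^1.5 = 43.4538

43.4538 years


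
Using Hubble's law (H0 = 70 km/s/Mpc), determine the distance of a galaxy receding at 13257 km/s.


d = v / H0 = 13257 / 70 = 189.3857

189.3857 Mpc


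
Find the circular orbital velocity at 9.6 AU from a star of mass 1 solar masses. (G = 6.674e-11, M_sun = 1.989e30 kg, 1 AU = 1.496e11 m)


v = sqrt(GM/r) = sqrt(6.674e-11 * 1.989e+30 / 1.436e+12) = 9614.1098

9614.1098 m/s


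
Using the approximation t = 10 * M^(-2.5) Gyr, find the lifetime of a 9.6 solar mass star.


t = 10 * M^(-2.5) = 10 * 9.6^(-2.5) = 0.035

0.035 Gyr


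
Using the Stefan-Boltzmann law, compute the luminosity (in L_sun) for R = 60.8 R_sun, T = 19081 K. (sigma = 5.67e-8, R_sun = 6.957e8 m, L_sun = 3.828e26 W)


R = 60.8 * 6.957e8 m = 4.229856e+10 m. L = 4*pi*R^2*sigma*T^4 = 4*pi*(4.229856e+10)^2 * 5.67e-8 * 19081^4 = 1.689851783e+32 W. L/L_sun = 1.689851783e+32 / 3.828e26 = 441445.0844

441445.0844 L_sun


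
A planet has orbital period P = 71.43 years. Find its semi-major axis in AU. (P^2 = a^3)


a = P^(2/3) = 71.43^(2/3) = 17.2155

17.2155 AU


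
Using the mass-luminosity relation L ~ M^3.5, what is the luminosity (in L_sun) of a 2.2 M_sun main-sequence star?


L/L_sun = (M/M_sun)^3.5 = 2.2^3.5 = 15.7935

15.7935 L_sun


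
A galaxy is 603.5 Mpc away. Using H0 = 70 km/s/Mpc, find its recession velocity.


v = H0 * d = 70 * 603.5 = 42245.0

42245.0 km/s


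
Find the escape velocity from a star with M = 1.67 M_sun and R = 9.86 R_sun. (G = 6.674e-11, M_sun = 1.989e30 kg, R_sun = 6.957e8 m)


M = 1.67 * 1.989e30 kg = 3.32163e+30 kg; R = 9.86 * 6.957e8 m = 6.859602e+09 m. v_esc = sqrt(2GM/R) = sqrt(2 * 6.674e-11 * 3.32163e+30 / 6.859602e+09) = 254234.3726

254234.3726 m/s


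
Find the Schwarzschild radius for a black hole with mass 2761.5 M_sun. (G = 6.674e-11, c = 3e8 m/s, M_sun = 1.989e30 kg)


M = 2761.5 * 1.989e30 kg = 5.4926235e+33 kg. rs = 2GM/c^2 = 2 * 6.674e-11 * 5.4926235e+33 / (3e8)^2 = 8.146e+06

8.146e+06 m


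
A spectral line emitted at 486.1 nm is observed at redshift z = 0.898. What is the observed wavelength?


lam_obs = lam_emit * (1 + z) = 486.1 * (1 + 0.898) = 922.6178

922.6178 nm


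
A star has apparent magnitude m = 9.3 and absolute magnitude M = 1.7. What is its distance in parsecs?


d = 10^((m - M + 5)/5) = 10^((9.3 - 1.7 + 5)/5) = 331.1311

331.1311 pc


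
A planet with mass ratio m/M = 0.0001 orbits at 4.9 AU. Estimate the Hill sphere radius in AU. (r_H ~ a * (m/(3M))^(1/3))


r_H = a * (m/3M)^(1/3) = 4.9 * (0.0001/3)^(1/3) = 0.1577

0.1577 AU


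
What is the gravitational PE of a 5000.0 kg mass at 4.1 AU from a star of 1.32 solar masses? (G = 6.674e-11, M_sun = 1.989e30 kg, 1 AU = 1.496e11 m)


M = 1.32 * 1.989e30 kg = 2.62548e+30 kg; r = 4.1 AU * 1.496e11 m/AU = 6.1336e+11 m. U = -GM*m/r = -(6.674e-11 * 2.62548e+30 * 5000.0) / 6.1336e+11 = -1.428e+12

-1.428e+12 J


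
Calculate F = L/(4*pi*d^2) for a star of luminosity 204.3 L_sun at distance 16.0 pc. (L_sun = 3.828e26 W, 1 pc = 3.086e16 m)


F = L / (4*pi*d^2) = 7.821e+28 / (4*pi*(4.938e+17)^2) = 2.553e-08

2.553e-08 W/m^2


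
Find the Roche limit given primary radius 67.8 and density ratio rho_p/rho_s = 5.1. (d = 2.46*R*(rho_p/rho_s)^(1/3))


d_Roche = 2.46 * 67.8 * 5.1^(1/3) = 287.0923

287.0923


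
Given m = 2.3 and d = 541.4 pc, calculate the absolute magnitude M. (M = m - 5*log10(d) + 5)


M = m - 5*log10(d) + 5 = 2.3 - 5*log10(541.4) + 5 = -6.3676

-6.3676


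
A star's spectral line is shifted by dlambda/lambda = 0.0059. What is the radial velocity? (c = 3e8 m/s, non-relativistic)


v = (dlambda/lambda) * c = 0.0059 * 3e8 = 1.770e+06

1.770e+06 m/s


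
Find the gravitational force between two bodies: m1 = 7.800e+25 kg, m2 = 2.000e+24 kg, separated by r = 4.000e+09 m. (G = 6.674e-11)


F = G*m1*m2/r^2 = 6.674e-11 * 7.800e+25 * 2.000e+24 / (4.000e+09)^2 = 6.674e-11 * 1.560e+50 / 1.600e+19 = 6.507e+20

6.507e+20 N


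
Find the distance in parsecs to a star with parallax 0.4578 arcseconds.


d = 1/p = 1/0.4578 = 2.1844

2.1844 pc


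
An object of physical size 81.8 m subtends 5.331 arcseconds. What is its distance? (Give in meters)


D = size / theta_rad, theta_rad = 5.331 * pi/(180*3600) = 2.585e-05, D = 3.165e+06

3.165e+06 m


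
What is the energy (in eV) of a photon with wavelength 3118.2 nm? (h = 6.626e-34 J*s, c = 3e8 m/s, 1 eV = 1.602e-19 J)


E = hc/lambda = 6.626e-34 * 3e8 / 3.118e-06 = 6.375e-20 J = 0.3979 eV

0.3979 eV


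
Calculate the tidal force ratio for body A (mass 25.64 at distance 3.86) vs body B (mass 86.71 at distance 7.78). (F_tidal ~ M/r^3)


Ratio = (M1/r1^3) / (M2/r2^3) = (25.64/3.86^3) / (86.71/7.78^3) = 2.4212

2.4212


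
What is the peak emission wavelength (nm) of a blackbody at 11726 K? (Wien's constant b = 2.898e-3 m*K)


lam_max = b / T = 2.898e-3 / 11726 = 2.471e-07 m = 247.1431 nm

247.1431 nm


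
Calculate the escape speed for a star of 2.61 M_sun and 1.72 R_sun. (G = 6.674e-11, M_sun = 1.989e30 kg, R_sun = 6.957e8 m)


M = 2.61 * 1.989e30 kg = 5.19129e+30 kg; R = 1.72 * 6.957e8 m = 1.196604e+09 m. v_esc = sqrt(2GM/R) = sqrt(2 * 6.674e-11 * 5.19129e+30 / 1.196604e+09) = 760975.2274

760975.2274 m/s


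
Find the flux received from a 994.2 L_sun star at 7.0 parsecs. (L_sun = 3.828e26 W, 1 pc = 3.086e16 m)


F = L / (4*pi*d^2) = 3.806e+29 / (4*pi*(2.160e+17)^2) = 6.490e-07

6.490e-07 W/m^2


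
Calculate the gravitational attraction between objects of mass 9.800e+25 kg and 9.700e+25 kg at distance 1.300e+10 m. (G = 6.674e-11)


F = G*m1*m2/r^2 = 6.674e-11 * 9.800e+25 * 9.700e+25 / (1.300e+10)^2 = 6.674e-11 * 9.506e+51 / 1.690e+20 = 3.754e+21

3.754e+21 N


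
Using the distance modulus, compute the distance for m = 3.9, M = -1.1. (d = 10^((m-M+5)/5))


d = 10^((m - M + 5)/5) = 10^((3.9 - -1.1 + 5)/5) = 100.0

100.0 pc


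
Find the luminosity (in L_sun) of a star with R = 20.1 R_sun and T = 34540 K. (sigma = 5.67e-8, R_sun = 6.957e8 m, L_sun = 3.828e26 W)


R = 20.1 * 6.957e8 m = 1.398357e+10 m. L = 4*pi*R^2*sigma*T^4 = 4*pi*(1.398357e+10)^2 * 5.67e-8 * 34540^4 = 1.982980198e+32 W. L/L_sun = 1.982980198e+32 / 3.828e26 = 518019.9055

518019.9055 L_sun


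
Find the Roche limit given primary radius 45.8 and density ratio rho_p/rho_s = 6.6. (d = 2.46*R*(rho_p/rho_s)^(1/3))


d_Roche = 2.46 * 45.8 * 6.6^(1/3) = 211.3401

211.3401


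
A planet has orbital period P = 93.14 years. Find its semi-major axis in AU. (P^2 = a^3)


a = P^(2/3) = 93.14^(2/3) = 20.5474

20.5474 AU


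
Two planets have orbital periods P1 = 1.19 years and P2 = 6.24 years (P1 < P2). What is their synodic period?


1/P_syn = |1/P1 - 1/P2| = |1/1.19 - 1/6.24| => P_syn = 1.4704

1.4704 years


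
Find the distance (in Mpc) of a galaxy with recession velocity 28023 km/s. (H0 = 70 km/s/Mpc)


d = v / H0 = 28023 / 70 = 400.3286

400.3286 Mpc


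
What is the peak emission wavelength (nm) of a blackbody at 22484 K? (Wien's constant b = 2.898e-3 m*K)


lam_max = b / T = 2.898e-3 / 22484 = 1.289e-07 m = 128.8917 nm

128.8917 nm


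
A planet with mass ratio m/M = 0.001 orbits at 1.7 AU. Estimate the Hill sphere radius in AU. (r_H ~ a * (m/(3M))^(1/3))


r_H = a * (m/3M)^(1/3) = 1.7 * (0.001/3)^(1/3) = 0.1179

0.1179 AU


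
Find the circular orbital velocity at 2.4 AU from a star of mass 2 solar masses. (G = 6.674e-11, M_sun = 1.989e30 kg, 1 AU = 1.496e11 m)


v = sqrt(GM/r) = sqrt(6.674e-11 * 3.978e+30 / 3.590e+11) = 27192.809

27192.809 m/s


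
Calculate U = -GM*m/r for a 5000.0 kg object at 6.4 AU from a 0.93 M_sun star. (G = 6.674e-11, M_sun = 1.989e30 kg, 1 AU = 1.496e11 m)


M = 0.93 * 1.989e30 kg = 1.84977e+30 kg; r = 6.4 AU * 1.496e11 m/AU = 9.5744e+11 m. U = -GM*m/r = -(6.674e-11 * 1.84977e+30 * 5000.0) / 9.5744e+11 = -6.447e+11

-6.447e+11 J


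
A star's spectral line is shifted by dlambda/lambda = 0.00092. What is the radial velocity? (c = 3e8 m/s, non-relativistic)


v = (dlambda/lambda) * c = 0.00092 * 3e8 = 276000.0

276000.0 m/s


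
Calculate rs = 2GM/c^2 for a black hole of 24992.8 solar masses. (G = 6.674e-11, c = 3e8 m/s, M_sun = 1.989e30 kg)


M = 24992.8 * 1.989e30 kg = 4.97106792e+34 kg. rs = 2GM/c^2 = 2 * 6.674e-11 * 4.97106792e+34 / (3e8)^2 = 7.373e+07

7.373e+07 m


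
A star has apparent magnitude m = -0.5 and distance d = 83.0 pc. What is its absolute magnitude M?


M = m - 5*log10(d) + 5 = -0.5 - 5*log10(83.0) + 5 = -5.0954

-5.0954


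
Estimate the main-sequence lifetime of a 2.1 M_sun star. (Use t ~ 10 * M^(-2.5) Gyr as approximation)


t = 10 * M^(-2.5) = 10 * 2.1^(-2.5) = 1.5648

1.5648 Gyr


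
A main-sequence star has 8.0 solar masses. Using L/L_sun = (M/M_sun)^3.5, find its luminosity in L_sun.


L/L_sun = (M/M_sun)^3.5 = 8.0^3.5 = 1448.1547

1448.1547 L_sun


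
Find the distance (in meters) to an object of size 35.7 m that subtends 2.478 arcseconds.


D = size / theta_rad, theta_rad = 2.478 * pi/(180*3600) = 1.201e-05, D = 2.972e+06

2.972e+06 m


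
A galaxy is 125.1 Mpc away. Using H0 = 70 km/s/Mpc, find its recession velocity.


v = H0 * d = 70 * 125.1 = 8757.0

8757.0 km/s


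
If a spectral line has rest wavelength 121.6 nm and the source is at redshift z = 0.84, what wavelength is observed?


lam_obs = lam_emit * (1 + z) = 121.6 * (1 + 0.84) = 223.744

223.744 nm


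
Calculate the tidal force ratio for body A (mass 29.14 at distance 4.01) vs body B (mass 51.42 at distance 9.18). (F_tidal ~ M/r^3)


Ratio = (M1/r1^3) / (M2/r2^3) = (29.14/4.01^3) / (51.42/9.18^3) = 6.7991

6.7991


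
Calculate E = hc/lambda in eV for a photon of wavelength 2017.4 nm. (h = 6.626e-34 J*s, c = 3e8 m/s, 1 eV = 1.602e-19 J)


E = hc/lambda = 6.626e-34 * 3e8 / 2.017e-06 = 9.853e-20 J = 0.6151 eV

0.6151 eV


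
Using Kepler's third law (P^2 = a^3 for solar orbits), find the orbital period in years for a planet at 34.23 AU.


P = a^(3/2) = 34.23^1.5 = 200.2674

200.2674 years


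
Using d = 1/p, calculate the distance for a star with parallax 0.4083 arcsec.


d = 1/p = 1/0.4083 = 2.4492

2.4492 pc


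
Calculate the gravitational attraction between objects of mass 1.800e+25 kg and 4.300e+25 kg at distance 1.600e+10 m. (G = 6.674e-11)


F = G*m1*m2/r^2 = 6.674e-11 * 1.800e+25 * 4.300e+25 / (1.600e+10)^2 = 6.674e-11 * 7.740e+50 / 2.560e+20 = 2.018e+20

2.018e+20 N


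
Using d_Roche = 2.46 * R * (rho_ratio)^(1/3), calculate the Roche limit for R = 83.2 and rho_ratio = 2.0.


d_Roche = 2.46 * 83.2 * 2.0^(1/3) = 257.8706

257.8706


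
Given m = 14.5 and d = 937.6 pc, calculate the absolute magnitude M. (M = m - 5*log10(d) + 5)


M = m - 5*log10(d) + 5 = 14.5 - 5*log10(937.6) + 5 = 4.6399

4.6399


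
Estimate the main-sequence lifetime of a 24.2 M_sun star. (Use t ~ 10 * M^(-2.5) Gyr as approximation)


t = 10 * M^(-2.5) = 10 * 24.2^(-2.5) = 0.0035

0.0035 Gyr


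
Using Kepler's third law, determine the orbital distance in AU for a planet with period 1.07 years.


a = P^(2/3) = 1.07^(2/3) = 1.0461

1.0461 AU


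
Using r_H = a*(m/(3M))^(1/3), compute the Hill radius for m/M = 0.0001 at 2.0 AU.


r_H = a * (m/3M)^(1/3) = 2.0 * (0.0001/3)^(1/3) = 0.0644

0.0644 AU


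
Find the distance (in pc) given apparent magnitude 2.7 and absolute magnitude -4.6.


d = 10^((m - M + 5)/5) = 10^((2.7 - -4.6 + 5)/5) = 288.4032

288.4032 pc


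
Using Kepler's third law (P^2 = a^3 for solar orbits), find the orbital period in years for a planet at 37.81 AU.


P = a^(3/2) = 37.81^1.5 = 232.4931

232.4931 years


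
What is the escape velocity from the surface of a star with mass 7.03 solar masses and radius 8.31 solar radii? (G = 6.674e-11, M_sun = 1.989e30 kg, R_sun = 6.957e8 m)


M = 7.03 * 1.989e30 kg = 1.398267e+31 kg; R = 8.31 * 6.957e8 m = 5.781267e+09 m. v_esc = sqrt(2GM/R) = sqrt(2 * 6.674e-11 * 1.398267e+31 / 5.781267e+09) = 568187.4534

568187.4534 m/s


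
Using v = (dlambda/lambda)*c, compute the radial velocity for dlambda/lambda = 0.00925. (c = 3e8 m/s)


v = (dlambda/lambda) * c = 0.00925 * 3e8 = 2.775e+06

2.775e+06 m/s


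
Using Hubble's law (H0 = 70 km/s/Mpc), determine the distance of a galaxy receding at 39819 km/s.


d = v / H0 = 39819 / 70 = 568.8429

568.8429 Mpc


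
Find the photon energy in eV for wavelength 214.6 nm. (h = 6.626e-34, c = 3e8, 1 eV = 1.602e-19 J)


E = hc/lambda = 6.626e-34 * 3e8 / 2.146e-07 = 9.263e-19 J = 5.782 eV

5.782 eV


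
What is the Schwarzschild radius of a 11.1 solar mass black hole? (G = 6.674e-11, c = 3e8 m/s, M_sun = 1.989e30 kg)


M = 11.1 * 1.989e30 kg = 2.20779e+31 kg. rs = 2GM/c^2 = 2 * 6.674e-11 * 2.20779e+31 / (3e8)^2 = 32743.9788

32743.9788 m


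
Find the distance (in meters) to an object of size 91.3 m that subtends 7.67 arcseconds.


D = size / theta_rad, theta_rad = 7.67 * pi/(180*3600) = 3.719e-05, D = 2.455e+06

2.455e+06 m


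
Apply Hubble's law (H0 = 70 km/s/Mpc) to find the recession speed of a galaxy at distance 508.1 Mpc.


v = H0 * d = 70 * 508.1 = 35567.0

35567.0 km/s


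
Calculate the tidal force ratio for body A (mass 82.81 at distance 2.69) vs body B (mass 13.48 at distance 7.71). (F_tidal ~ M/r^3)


Ratio = (M1/r1^3) / (M2/r2^3) = (82.81/2.69^3) / (13.48/7.71^3) = 144.6436

144.6436


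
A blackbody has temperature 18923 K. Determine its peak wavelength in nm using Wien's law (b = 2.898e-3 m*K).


lam_max = b / T = 2.898e-3 / 18923 = 1.531e-07 m = 153.147 nm

153.147 nm


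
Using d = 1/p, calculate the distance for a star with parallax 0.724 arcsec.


d = 1/p = 1/0.724 = 1.3812

1.3812 pc


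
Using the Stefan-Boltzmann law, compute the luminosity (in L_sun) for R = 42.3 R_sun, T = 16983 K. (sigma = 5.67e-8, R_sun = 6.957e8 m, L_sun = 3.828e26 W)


R = 42.3 * 6.957e8 m = 2.942811e+10 m. L = 4*pi*R^2*sigma*T^4 = 4*pi*(2.942811e+10)^2 * 5.67e-8 * 16983^4 = 5.133047732e+31 W. L/L_sun = 5.133047732e+31 / 3.828e26 = 134092.156

134092.156 L_sun


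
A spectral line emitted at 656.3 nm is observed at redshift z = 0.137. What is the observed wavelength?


lam_obs = lam_emit * (1 + z) = 656.3 * (1 + 0.137) = 746.2131

746.2131 nm


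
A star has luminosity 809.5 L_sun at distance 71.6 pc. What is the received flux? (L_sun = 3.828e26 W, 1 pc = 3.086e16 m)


F = L / (4*pi*d^2) = 3.099e+29 / (4*pi*(2.210e+18)^2) = 5.051e-09

5.051e-09 W/m^2


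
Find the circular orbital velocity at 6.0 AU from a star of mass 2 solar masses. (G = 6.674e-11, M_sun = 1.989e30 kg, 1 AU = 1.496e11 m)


v = sqrt(GM/r) = sqrt(6.674e-11 * 3.978e+30 / 8.976e+11) = 17198.2425

17198.2425 m/s


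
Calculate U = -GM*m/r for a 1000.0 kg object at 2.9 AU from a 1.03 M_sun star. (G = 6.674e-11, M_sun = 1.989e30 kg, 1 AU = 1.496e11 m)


M = 1.03 * 1.989e30 kg = 2.04867e+30 kg; r = 2.9 AU * 1.496e11 m/AU = 4.3384e+11 m. U = -GM*m/r = -(6.674e-11 * 2.04867e+30 * 1000.0) / 4.3384e+11 = -3.152e+11

-3.152e+11 J


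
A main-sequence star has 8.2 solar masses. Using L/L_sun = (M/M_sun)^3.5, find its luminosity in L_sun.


L/L_sun = (M/M_sun)^3.5 = 8.2^3.5 = 1578.8777

1578.8777 L_sun


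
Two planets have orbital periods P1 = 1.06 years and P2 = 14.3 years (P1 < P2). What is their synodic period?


1/P_syn = |1/P1 - 1/P2| = |1/1.06 - 1/14.3| => P_syn = 1.1449

1.1449 years


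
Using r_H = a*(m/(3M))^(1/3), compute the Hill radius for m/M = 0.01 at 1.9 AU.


r_H = a * (m/3M)^(1/3) = 1.9 * (0.01/3)^(1/3) = 0.2838

0.2838 AU


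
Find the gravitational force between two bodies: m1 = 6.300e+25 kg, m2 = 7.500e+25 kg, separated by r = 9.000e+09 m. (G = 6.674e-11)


F = G*m1*m2/r^2 = 6.674e-11 * 6.300e+25 * 7.500e+25 / (9.000e+09)^2 = 6.674e-11 * 4.725e+51 / 8.100e+19 = 3.893e+21

3.893e+21 N


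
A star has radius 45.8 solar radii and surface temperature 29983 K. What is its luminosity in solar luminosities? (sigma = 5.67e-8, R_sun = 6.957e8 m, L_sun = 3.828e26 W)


R = 45.8 * 6.957e8 m = 3.186306e+10 m. L = 4*pi*R^2*sigma*T^4 = 4*pi*(3.186306e+10)^2 * 5.67e-8 * 29983^4 = 5.846126718e+32 W. L/L_sun = 5.846126718e+32 / 3.828e26 = 1.527e+06

1.527e+06 L_sun


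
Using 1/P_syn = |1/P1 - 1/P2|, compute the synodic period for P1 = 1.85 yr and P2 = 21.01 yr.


1/P_syn = |1/P1 - 1/P2| = |1/1.85 - 1/21.01| => P_syn = 2.0286

2.0286 years


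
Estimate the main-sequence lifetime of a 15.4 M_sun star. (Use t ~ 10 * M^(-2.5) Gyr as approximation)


t = 10 * M^(-2.5) = 10 * 15.4^(-2.5) = 0.0107

0.0107 Gyr


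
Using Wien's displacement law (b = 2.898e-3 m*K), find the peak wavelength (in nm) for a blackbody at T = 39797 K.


lam_max = b / T = 2.898e-3 / 39797 = 7.282e-08 m = 72.8196 nm

72.8196 nm


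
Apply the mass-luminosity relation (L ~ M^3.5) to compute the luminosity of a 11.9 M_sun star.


L/L_sun = (M/M_sun)^3.5 = 11.9^3.5 = 5813.188

5813.188 L_sun


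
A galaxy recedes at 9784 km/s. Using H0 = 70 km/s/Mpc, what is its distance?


d = v / H0 = 9784 / 70 = 139.7714

139.7714 Mpc


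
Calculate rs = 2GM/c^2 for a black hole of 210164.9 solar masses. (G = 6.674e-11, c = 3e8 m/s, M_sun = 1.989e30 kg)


M = 210164.9 * 1.989e30 kg = 4.180179861e+35 kg. rs = 2GM/c^2 = 2 * 6.674e-11 * 4.180179861e+35 / (3e8)^2 = 6.200e+08

6.200e+08 m


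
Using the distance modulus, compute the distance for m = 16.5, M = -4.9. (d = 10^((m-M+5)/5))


d = 10^((m - M + 5)/5) = 10^((16.5 - -4.9 + 5)/5) = 190546.0718

190546.0718 pc


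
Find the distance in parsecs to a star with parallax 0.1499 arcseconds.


d = 1/p = 1/0.1499 = 6.6711

6.6711 pc


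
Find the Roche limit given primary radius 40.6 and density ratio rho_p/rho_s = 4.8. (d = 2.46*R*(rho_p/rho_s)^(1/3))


d_Roche = 2.46 * 40.6 * 4.8^(1/3) = 168.4774

168.4774


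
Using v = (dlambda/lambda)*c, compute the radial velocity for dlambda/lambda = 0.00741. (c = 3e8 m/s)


v = (dlambda/lambda) * c = 0.00741 * 3e8 = 2.223e+06

2.223e+06 m/s


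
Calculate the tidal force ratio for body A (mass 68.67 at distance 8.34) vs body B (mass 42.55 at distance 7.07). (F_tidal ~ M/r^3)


Ratio = (M1/r1^3) / (M2/r2^3) = (68.67/8.34^3) / (42.55/7.07^3) = 0.9832

0.9832


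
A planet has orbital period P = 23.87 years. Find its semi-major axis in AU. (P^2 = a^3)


a = P^(2/3) = 23.87^(2/3) = 8.2903

8.2903 AU


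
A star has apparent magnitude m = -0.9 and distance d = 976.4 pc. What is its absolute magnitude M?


M = m - 5*log10(d) + 5 = -0.9 - 5*log10(976.4) + 5 = -10.8481

-10.8481


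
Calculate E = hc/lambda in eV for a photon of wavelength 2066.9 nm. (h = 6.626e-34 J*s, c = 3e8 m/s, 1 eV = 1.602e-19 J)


E = hc/lambda = 6.626e-34 * 3e8 / 2.067e-06 = 9.617e-20 J = 0.6003 eV

0.6003 eV


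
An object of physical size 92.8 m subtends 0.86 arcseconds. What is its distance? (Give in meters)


D = size / theta_rad, theta_rad = 0.86 * pi/(180*3600) = 4.169e-06, D = 2.226e+07

2.226e+07 m


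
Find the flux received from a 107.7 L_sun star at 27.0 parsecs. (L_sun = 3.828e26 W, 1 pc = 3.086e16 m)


F = L / (4*pi*d^2) = 4.123e+28 / (4*pi*(8.332e+17)^2) = 4.726e-09

4.726e-09 W/m^2


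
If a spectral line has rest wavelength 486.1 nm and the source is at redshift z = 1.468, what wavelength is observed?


lam_obs = lam_emit * (1 + z) = 486.1 * (1 + 1.468) = 1199.6948

1199.6948 nm


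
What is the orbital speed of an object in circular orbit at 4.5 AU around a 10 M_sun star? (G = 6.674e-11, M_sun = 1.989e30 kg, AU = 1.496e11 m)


v = sqrt(GM/r) = sqrt(6.674e-11 * 1.989e+31 / 6.732e+11) = 44405.6712

44405.6712 m/s


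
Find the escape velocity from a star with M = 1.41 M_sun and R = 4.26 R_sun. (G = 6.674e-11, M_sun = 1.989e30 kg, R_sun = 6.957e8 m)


M = 1.41 * 1.989e30 kg = 2.80449e+30 kg; R = 4.26 * 6.957e8 m = 2.963682e+09 m. v_esc = sqrt(2GM/R) = sqrt(2 * 6.674e-11 * 2.80449e+30 / 2.963682e+09) = 355401.4912

355401.4912 m/s


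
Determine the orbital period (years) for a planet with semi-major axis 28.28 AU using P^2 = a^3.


P = a^(3/2) = 28.28^1.5 = 150.3901

150.3901 years


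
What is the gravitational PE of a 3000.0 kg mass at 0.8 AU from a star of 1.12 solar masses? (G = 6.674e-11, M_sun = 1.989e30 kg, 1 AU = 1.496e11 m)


M = 1.12 * 1.989e30 kg = 2.22768e+30 kg; r = 0.8 AU * 1.496e11 m/AU = 1.1968e+11 m. U = -GM*m/r = -(6.674e-11 * 2.22768e+30 * 3000.0) / 1.1968e+11 = -3.727e+12

-3.727e+12 J


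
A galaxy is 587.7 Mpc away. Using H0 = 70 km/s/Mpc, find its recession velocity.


v = H0 * d = 70 * 587.7 = 41139.0

41139.0 km/s


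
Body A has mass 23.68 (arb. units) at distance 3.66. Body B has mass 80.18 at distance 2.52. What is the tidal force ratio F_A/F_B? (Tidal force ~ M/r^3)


Ratio = (M1/r1^3) / (M2/r2^3) = (23.68/3.66^3) / (80.18/2.52^3) = 0.0964

0.0964


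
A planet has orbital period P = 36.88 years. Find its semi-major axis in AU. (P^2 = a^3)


a = P^(2/3) = 36.88^(2/3) = 11.0797

11.0797 AU


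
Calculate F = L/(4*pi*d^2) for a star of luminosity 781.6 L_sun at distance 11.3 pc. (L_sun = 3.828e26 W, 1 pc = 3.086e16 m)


F = L / (4*pi*d^2) = 2.992e+29 / (4*pi*(3.487e+17)^2) = 1.958e-07

1.958e-07 W/m^2


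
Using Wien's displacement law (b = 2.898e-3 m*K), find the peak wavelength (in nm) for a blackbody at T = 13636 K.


lam_max = b / T = 2.898e-3 / 13636 = 2.125e-07 m = 212.5257 nm

212.5257 nm


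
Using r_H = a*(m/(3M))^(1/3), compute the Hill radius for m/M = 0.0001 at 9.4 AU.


r_H = a * (m/3M)^(1/3) = 9.4 * (0.0001/3)^(1/3) = 0.3025

0.3025 AU


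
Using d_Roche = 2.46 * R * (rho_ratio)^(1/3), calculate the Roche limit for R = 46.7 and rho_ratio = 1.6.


d_Roche = 2.46 * 46.7 * 1.6^(1/3) = 134.3668

134.3668


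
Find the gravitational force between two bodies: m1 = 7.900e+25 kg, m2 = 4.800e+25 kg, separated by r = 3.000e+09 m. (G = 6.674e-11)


F = G*m1*m2/r^2 = 6.674e-11 * 7.900e+25 * 4.800e+25 / (3.000e+09)^2 = 6.674e-11 * 3.792e+51 / 9.000e+18 = 2.812e+22

2.812e+22 N


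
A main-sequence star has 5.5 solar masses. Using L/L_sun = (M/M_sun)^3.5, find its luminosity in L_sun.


L/L_sun = (M/M_sun)^3.5 = 5.5^3.5 = 390.184

390.184 L_sun


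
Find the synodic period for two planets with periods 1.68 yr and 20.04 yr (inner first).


1/P_syn = |1/P1 - 1/P2| = |1/1.68 - 1/20.04| => P_syn = 1.8337

1.8337 years


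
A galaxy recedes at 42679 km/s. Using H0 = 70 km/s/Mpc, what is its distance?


d = v / H0 = 42679 / 70 = 609.7

609.7 Mpc


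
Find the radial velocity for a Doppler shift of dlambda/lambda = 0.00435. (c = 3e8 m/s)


v = (dlambda/lambda) * c = 0.00435 * 3e8 = 1.305e+06

1.305e+06 m/s


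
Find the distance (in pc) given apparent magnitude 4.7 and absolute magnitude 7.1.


d = 10^((m - M + 5)/5) = 10^((4.7 - 7.1 + 5)/5) = 3.3113

3.3113 pc


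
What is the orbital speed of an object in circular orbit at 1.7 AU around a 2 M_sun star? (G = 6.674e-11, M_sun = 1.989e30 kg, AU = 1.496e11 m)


v = sqrt(GM/r) = sqrt(6.674e-11 * 3.978e+30 / 2.543e+11) = 32309.8717

32309.8717 m/s


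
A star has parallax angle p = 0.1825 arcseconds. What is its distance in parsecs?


d = 1/p = 1/0.1825 = 5.4795

5.4795 pc


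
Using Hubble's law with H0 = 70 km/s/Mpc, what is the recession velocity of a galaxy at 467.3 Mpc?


v = H0 * d = 70 * 467.3 = 32711.0

32711.0 km/s


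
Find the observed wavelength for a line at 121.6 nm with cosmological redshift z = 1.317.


lam_obs = lam_emit * (1 + z) = 121.6 * (1 + 1.317) = 281.7472

281.7472 nm


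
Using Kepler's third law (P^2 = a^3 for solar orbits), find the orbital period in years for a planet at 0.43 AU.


P = a^(3/2) = 0.43^1.5 = 0.282

0.282 years


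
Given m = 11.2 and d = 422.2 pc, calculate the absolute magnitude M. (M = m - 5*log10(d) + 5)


M = m - 5*log10(d) + 5 = 11.2 - 5*log10(422.2) + 5 = 3.0724

3.0724


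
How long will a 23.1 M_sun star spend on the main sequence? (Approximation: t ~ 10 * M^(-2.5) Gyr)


t = 10 * M^(-2.5) = 10 * 23.1^(-2.5) = 0.0039

0.0039 Gyr


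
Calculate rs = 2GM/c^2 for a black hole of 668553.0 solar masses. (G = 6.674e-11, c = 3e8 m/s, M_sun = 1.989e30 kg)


M = 668553.0 * 1.989e30 kg = 1.329751917e+36 kg. rs = 2GM/c^2 = 2 * 6.674e-11 * 1.329751917e+36 / (3e8)^2 = 1.972e+09

1.972e+09 m


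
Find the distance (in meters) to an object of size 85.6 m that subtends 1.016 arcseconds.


D = size / theta_rad, theta_rad = 1.016 * pi/(180*3600) = 4.926e-06, D = 1.738e+07

1.738e+07 m


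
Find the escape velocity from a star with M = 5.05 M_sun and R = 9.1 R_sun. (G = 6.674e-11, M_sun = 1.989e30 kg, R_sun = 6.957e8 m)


M = 5.05 * 1.989e30 kg = 1.004445e+31 kg; R = 9.1 * 6.957e8 m = 6.33087e+09 m. v_esc = sqrt(2GM/R) = sqrt(2 * 6.674e-11 * 1.004445e+31 / 6.33087e+09) = 460192.442

460192.442 m/s


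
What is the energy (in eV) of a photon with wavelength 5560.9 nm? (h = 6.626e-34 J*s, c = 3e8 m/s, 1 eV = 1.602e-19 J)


E = hc/lambda = 6.626e-34 * 3e8 / 5.561e-06 = 3.575e-20 J = 0.2231 eV

0.2231 eV


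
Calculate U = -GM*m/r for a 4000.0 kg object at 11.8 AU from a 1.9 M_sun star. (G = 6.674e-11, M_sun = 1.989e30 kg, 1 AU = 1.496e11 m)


M = 1.9 * 1.989e30 kg = 3.7791e+30 kg; r = 11.8 AU * 1.496e11 m/AU = 1.76528e+12 m. U = -GM*m/r = -(6.674e-11 * 3.7791e+30 * 4000.0) / 1.76528e+12 = -5.715e+11

-5.715e+11 J


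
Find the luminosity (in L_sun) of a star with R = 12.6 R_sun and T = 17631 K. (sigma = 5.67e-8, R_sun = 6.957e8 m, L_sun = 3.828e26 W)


R = 12.6 * 6.957e8 m = 8.76582e+09 m. L = 4*pi*R^2*sigma*T^4 = 4*pi*(8.76582e+09)^2 * 5.67e-8 * 17631^4 = 5.290367011e+30 W. L/L_sun = 5.290367011e+30 / 3.828e26 = 13820.1855

13820.1855 L_sun


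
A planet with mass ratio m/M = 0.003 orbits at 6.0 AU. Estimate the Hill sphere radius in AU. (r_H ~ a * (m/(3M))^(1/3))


r_H = a * (m/3M)^(1/3) = 6.0 * (0.003/3)^(1/3) = 0.6

0.6 AU


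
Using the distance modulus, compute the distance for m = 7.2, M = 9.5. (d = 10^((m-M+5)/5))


d = 10^((m - M + 5)/5) = 10^((7.2 - 9.5 + 5)/5) = 3.4674

3.4674 pc


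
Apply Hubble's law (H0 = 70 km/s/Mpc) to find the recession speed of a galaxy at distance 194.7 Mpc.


v = H0 * d = 70 * 194.7 = 13629.0

13629.0 km/s


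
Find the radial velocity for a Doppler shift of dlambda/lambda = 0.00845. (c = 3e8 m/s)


v = (dlambda/lambda) * c = 0.00845 * 3e8 = 2.535e+06

2.535e+06 m/s


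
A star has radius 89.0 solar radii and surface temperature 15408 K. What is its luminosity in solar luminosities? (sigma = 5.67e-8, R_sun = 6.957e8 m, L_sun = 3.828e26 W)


R = 89.0 * 6.957e8 m = 6.19173e+10 m. L = 4*pi*R^2*sigma*T^4 = 4*pi*(6.19173e+10)^2 * 5.67e-8 * 15408^4 = 1.539579154e+32 W. L/L_sun = 1.539579154e+32 / 3.828e26 = 402188.9117

402188.9117 L_sun


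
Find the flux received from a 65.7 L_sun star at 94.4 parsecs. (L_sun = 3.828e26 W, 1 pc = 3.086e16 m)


F = L / (4*pi*d^2) = 2.515e+28 / (4*pi*(2.913e+18)^2) = 2.358e-10

2.358e-10 W/m^2
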